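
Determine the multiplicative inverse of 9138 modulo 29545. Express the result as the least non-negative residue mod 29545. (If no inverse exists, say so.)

28727

gcd(29545, 9138) by repeated division:
29545 = 3*9138 + 2131
9138 = 4*2131 + 614
2131 = 3*614 + 289
614 = 2*289 + 36
289 = 8*36 + 1
36 = 36*1 + 0
The gcd is 1. Working backward:
1 = 289 − 8·36
1 = −8·614 + 17·289
1 = 17·2131 − 59·614
1 = −59·9138 + 253·2131
1 = 253·29545 − 818·9138
So 9138·(-818) ≡ 1 (mod 29545), and -818 ≡ 28727 (mod 29545).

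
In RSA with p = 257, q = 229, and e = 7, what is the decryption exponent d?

φ(n) = (p−1)(q−1) = 256·228 = 58368.
Need d with 7·d ≡ 1 (mod 58368). Apply the extended Euclidean algorithm:
58368 = 8338×7 + 2
7 = 3×2 + 1
2 = 2×1 + 0
Back-substitute:
1 = 7 − 3·2
1 = −3·58368 + 25015·7
So 7·25015 ≡ 1 (mod 58368), hence d = 25015.

25015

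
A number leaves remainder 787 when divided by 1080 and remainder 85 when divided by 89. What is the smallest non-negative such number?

Write x = 787 + 1080·k. Then 1080·k ≡ 85 − 787 ≡ 10 (mod 89).
Need 1080⁻¹ mod 89. Extended Euclid on (89, 12):
89 = 7·12 + 5
12 = 2·5 + 2
5 = 2·2 + 1
2 = 2·1 + 0
Back-substitute:
1 = 5 − 2·2
1 = −2·12 + 5·5
1 = 5·89 − 37·12
1080⁻¹ ≡ 52 (mod 89), so k ≡ 52·10 ≡ 75 (mod 89).
x = 787 + 1080·75 = 81787.

81787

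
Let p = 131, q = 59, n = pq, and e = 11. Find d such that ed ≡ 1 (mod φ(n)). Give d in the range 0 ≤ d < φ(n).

φ(n) = (p−1)(q−1) = 130·58 = 7540.
Need d with 11·d ≡ 1 (mod 7540). Apply the extended Euclidean algorithm:
7540 = 685*11 + 5
11 = 2*5 + 1
5 = 5*1 + 0
Back-substitute:
1 = 11 − 2·5
1 = −2·7540 + 1371·11
So 11·1371 ≡ 1 (mod 7540), hence d = 1371.

1371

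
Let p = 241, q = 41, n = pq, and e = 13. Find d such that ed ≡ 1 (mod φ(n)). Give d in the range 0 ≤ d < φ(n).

φ(n) = (p−1)(q−1) = 240·40 = 9600.
Need d with 13·d ≡ 1 (mod 9600). Apply the extended Euclidean algorithm:
9600 = 738×13 + 6
13 = 2×6 + 1
6 = 6×1 + 0
Back-substitute:
1 = 13 − 2·6
1 = −2·9600 + 1477·13
So 13·1477 ≡ 1 (mod 9600), hence d = 1477.

1477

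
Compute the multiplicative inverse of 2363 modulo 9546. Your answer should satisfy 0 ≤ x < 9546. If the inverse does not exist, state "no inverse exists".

2945

Run Euclid on (9546, 2363):
9546 = 4*2363 + 94
2363 = 25*94 + 13
94 = 7*13 + 3
13 = 4*3 + 1
3 = 3*1 + 0
The gcd is 1. Working backward:
1 = 13 − 4·3
1 = −4·94 + 29·13
1 = 29·2363 − 729·94
1 = −729·9546 + 2945·2363
So 2363·2945 ≡ 1 (mod 9546).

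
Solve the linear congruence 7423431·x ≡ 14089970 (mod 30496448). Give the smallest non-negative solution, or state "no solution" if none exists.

5524990

First find gcd(7423431, 30496448):
30496448 = 4·7423431 + 802724
7423431 = 9·802724 + 198915
802724 = 4·198915 + 7064
198915 = 28·7064 + 1123
7064 = 6·1123 + 326
1123 = 3·326 + 145
326 = 2·145 + 36
145 = 4·36 + 1
36 = 36·1 + 0
gcd = 1, so a unique solution mod 30496448 exists.
Back-substitute for the Bézout coefficients:
1 = 145 − 4·36
1 = −4·326 + 9·145
1 = 9·1123 − 31·326
1 = −31·7064 + 195·1123
1 = 195·198915 − 5491·7064
1 = −5491·802724 + 22159·198915
1 = 22159·7423431 − 204922·802724
1 = −204922·30496448 + 841847·7423431
So 7423431·(841847) ≡ 1 (mod 30496448), giving 7423431⁻¹ ≡ 841847.
x ≡ 7423431⁻¹·14089970 ≡ 841847·14089970 ≡ 5524990 (mod 30496448).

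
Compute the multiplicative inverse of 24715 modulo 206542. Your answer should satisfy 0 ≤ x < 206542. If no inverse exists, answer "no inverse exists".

Apply the Euclidean algorithm to 206542 and 24715:
206542 = 8*24715 + 8822
24715 = 2*8822 + 7071
8822 = 1*7071 + 1751
7071 = 4*1751 + 67
1751 = 26*67 + 9
67 = 7*9 + 4
9 = 2*4 + 1
4 = 4*1 + 0
gcd = 1, so the inverse exists. Back-substitute:
1 = 9 − 2·4
1 = −2·67 + 15·9
1 = 15·1751 − 392·67
1 = −392·7071 + 1583·1751
1 = 1583·8822 − 1975·7071
1 = −1975·24715 + 5533·8822
1 = 5533·206542 − 46239·24715
Hence 24715⁻¹ ≡ -46239 ≡ 160303 (mod 206542).

160303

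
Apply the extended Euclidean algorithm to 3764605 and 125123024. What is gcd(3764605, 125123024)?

Apply Euclid's algorithm to 125123024 and 3764605:
125123024 = 33*3764605 + 891059
3764605 = 4*891059 + 200369
891059 = 4*200369 + 89583
200369 = 2*89583 + 21203
89583 = 4*21203 + 4771
21203 = 4*4771 + 2119
4771 = 2*2119 + 533
2119 = 3*533 + 520
533 = 1*520 + 13
520 = 40*13 + 0
gcd(3764605, 125123024) = 13.
Working backward:
13 = 533 − 520
13 = −2119 + 4·533
13 = 4·4771 − 9·2119
13 = −9·21203 + 40·4771
13 = 40·89583 − 169·21203
13 = −169·200369 + 378·89583
13 = 378·891059 − 1681·200369
13 = −1681·3764605 + 7102·891059
13 = 7102·125123024 − 236047·3764605
So 13 = (7102)·125123024 + (-236047)·3764605.

13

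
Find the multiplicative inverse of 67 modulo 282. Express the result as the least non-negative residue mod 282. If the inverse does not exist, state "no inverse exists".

181

Run Euclid on (282, 67):
282 = 4·67 + 14
67 = 4·14 + 11
14 = 1·11 + 3
11 = 3·3 + 2
3 = 1·2 + 1
2 = 2·1 + 0
Since gcd(67, 282) = 1, back-substitute to write 1 as a combination:
1 = 3 − 2
1 = −11 + 4·3
1 = 4·14 − 5·11
1 = −5·67 + 24·14
1 = 24·282 − 101·67
Hence 67⁻¹ ≡ -101 ≡ 181 (mod 282).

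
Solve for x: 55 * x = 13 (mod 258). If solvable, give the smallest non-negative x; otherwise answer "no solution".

First find gcd(55, 258):
258 = 4*55 + 38
55 = 1*38 + 17
38 = 2*17 + 4
17 = 4*4 + 1
4 = 4*1 + 0
gcd = 1, so a unique solution mod 258 exists.
Back-substitute for the Bézout coefficients:
1 = 17 − 4·4
1 = −4·38 + 9·17
1 = 9·55 − 13·38
1 = −13·258 + 61·55
So 55·(61) ≡ 1 (mod 258), giving 55⁻¹ ≡ 61.
x ≡ 55⁻¹·13 ≡ 61·13 ≡ 19 (mod 258).

19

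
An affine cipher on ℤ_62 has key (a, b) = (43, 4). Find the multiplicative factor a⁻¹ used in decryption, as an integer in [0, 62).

13

gcd(62, 43) by repeated division:
62 = 1*43 + 19
43 = 2*19 + 5
19 = 3*5 + 4
5 = 1*4 + 1
4 = 4*1 + 0
The gcd is 1. Working backward:
1 = 5 − 4
1 = −19 + 4·5
1 = 4·43 − 9·19
1 = −9·62 + 13·43
So 43·13 ≡ 1 (mod 62).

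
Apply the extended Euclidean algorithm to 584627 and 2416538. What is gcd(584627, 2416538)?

Repeated division:
2416538 = 4·584627 + 78030
584627 = 7·78030 + 38417
78030 = 2·38417 + 1196
38417 = 32·1196 + 145
1196 = 8·145 + 36
145 = 4·36 + 1
36 = 36·1 + 0
gcd(584627, 2416538) = 1.
Express as a combination:
1 = 145 − 4·36
1 = −4·1196 + 33·145
1 = 33·38417 − 1060·1196
1 = −1060·78030 + 2153·38417
1 = 2153·584627 − 16131·78030
1 = −16131·2416538 + 66677·584627
So 1 = (-16131)·2416538 + (66677)·584627.

1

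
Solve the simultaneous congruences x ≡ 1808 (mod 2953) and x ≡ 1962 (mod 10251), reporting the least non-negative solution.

19007316

Write x = 1808 + 2953·k. Then 2953·k ≡ 1962 − 1808 ≡ 154 (mod 10251).
Need 2953⁻¹ mod 10251. Extended Euclid on (10251, 2953):
10251 = 3·2953 + 1392
2953 = 2·1392 + 169
1392 = 8·169 + 40
169 = 4·40 + 9
40 = 4·9 + 4
9 = 2·4 + 1
4 = 4·1 + 0
Back-substitute:
1 = 9 − 2·4
1 = −2·40 + 9·9
1 = 9·169 − 38·40
1 = −38·1392 + 313·169
1 = 313·2953 − 664·1392
1 = −664·10251 + 2305·2953
2953⁻¹ ≡ 2305 (mod 10251), so k ≡ 2305·154 ≡ 6436 (mod 10251).
x = 1808 + 2953·6436 = 19007316.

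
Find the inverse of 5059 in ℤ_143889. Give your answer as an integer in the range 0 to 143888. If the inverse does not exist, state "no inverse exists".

34927

Extended Euclidean algorithm:
143889 = 28×5059 + 2237
5059 = 2×2237 + 585
2237 = 3×585 + 482
585 = 1×482 + 103
482 = 4×103 + 70
103 = 1×70 + 33
70 = 2×33 + 4
33 = 8×4 + 1
4 = 4×1 + 0
Since gcd(5059, 143889) = 1, back-substitute to write 1 as a combination:
1 = 33 − 8·4
1 = −8·70 + 17·33
1 = 17·103 − 25·70
1 = −25·482 + 117·103
1 = 117·585 − 142·482
1 = −142·2237 + 543·585
1 = 543·5059 − 1228·2237
1 = −1228·143889 + 34927·5059
So 5059·34927 ≡ 1 (mod 143889).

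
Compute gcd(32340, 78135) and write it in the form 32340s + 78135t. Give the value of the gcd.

Repeated division:
78135 = 2·32340 + 13455
32340 = 2·13455 + 5430
13455 = 2·5430 + 2595
5430 = 2·2595 + 240
2595 = 10·240 + 195
240 = 1·195 + 45
195 = 4·45 + 15
45 = 3·15 + 0
gcd(32340, 78135) = 15.
Working backward:
15 = 195 − 4·45
15 = −4·240 + 5·195
15 = 5·2595 − 54·240
15 = −54·5430 + 113·2595
15 = 113·13455 − 280·5430
15 = −280·32340 + 673·13455
15 = 673·78135 − 1626·32340
So 15 = (673)·78135 + (-1626)·32340.

15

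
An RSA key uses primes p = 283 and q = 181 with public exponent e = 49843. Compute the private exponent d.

46387

φ(n) = (p−1)(q−1) = 282·180 = 50760.
Need d with 49843·d ≡ 1 (mod 50760). Apply the extended Euclidean algorithm:
50760 = 1·49843 + 917
49843 = 54·917 + 325
917 = 2·325 + 267
325 = 1·267 + 58
267 = 4·58 + 35
58 = 1·35 + 23
35 = 1·23 + 12
23 = 1·12 + 11
12 = 1·11 + 1
11 = 11·1 + 0
Back-substitute:
1 = 12 − 11
1 = −23 + 2·12
1 = 2·35 − 3·23
1 = −3·58 + 5·35
1 = 5·267 − 23·58
1 = −23·325 + 28·267
1 = 28·917 − 79·325
1 = −79·49843 + 4294·917
1 = 4294·50760 − 4373·49843
So 49843·(-4373) ≡ 1 (mod 50760), hence d ≡ -4373 ≡ 46387 (mod 50760).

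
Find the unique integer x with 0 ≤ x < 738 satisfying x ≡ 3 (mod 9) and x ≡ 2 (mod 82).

Write x = 3 + 9·k. Then 9·k ≡ 2 − 3 ≡ 81 (mod 82).
Need 9⁻¹ mod 82. Extended Euclid on (82, 9):
82 = 9*9 + 1
9 = 9*1 + 0
Back-substitute:
1 = 82 − 9·9
9⁻¹ ≡ 73 (mod 82), so k ≡ 73·81 ≡ 9 (mod 82).
x = 3 + 9·9 = 84.

84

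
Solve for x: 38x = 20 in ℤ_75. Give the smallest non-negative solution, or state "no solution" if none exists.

40

First find gcd(38, 75):
75 = 1*38 + 37
38 = 1*37 + 1
37 = 37*1 + 0
gcd = 1, so a unique solution mod 75 exists.
Back-substitute for the Bézout coefficients:
1 = 38 − 37
1 = −75 + 2·38
So 38·(2) ≡ 1 (mod 75), giving 38⁻¹ ≡ 2.
x ≡ 38⁻¹·20 ≡ 2·20 ≡ 40 (mod 75).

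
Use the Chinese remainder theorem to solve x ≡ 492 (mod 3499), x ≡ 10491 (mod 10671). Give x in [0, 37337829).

21928725

Write x = 492 + 3499·k. Then 3499·k ≡ 10491 − 492 ≡ 9999 (mod 10671).
Need 3499⁻¹ mod 10671. Extended Euclid on (10671, 3499):
10671 = 3*3499 + 174
3499 = 20*174 + 19
174 = 9*19 + 3
19 = 6*3 + 1
3 = 3*1 + 0
Back-substitute:
1 = 19 − 6·3
1 = −6·174 + 55·19
1 = 55·3499 − 1106·174
1 = −1106·10671 + 3373·3499
3499⁻¹ ≡ 3373 (mod 10671), so k ≡ 3373·9999 ≡ 6267 (mod 10671).
x = 492 + 3499·6267 = 21928725.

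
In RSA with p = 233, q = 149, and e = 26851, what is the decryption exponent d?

φ(n) = (p−1)(q−1) = 232·148 = 34336.
Need d with 26851·d ≡ 1 (mod 34336). Apply the extended Euclidean algorithm:
34336 = 1*26851 + 7485
26851 = 3*7485 + 4396
7485 = 1*4396 + 3089
4396 = 1*3089 + 1307
3089 = 2*1307 + 475
1307 = 2*475 + 357
475 = 1*357 + 118
357 = 3*118 + 3
118 = 39*3 + 1
3 = 3*1 + 0
Back-substitute:
1 = 118 − 39·3
1 = −39·357 + 118·118
1 = 118·475 − 157·357
1 = −157·1307 + 432·475
1 = 432·3089 − 1021·1307
1 = −1021·4396 + 1453·3089
1 = 1453·7485 − 2474·4396
1 = −2474·26851 + 8875·7485
1 = 8875·34336 − 11349·26851
So 26851·(-11349) ≡ 1 (mod 34336), hence d ≡ -11349 ≡ 22987 (mod 34336).

22987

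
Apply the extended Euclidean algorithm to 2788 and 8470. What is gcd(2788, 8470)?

2

Repeated division:
8470 = 3*2788 + 106
2788 = 26*106 + 32
106 = 3*32 + 10
32 = 3*10 + 2
10 = 5*2 + 0
gcd(2788, 8470) = 2.
Back-substituting:
2 = 32 − 3·10
2 = −3·106 + 10·32
2 = 10·2788 − 263·106
2 = −263·8470 + 799·2788
So 2 = (-263)·8470 + (799)·2788.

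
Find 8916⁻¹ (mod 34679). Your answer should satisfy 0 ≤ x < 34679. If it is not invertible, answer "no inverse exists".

10879

Apply the Euclidean algorithm to 34679 and 8916:
34679 = 3×8916 + 7931
8916 = 1×7931 + 985
7931 = 8×985 + 51
985 = 19×51 + 16
51 = 3×16 + 3
16 = 5×3 + 1
3 = 3×1 + 0
Since gcd(8916, 34679) = 1, back-substitute to write 1 as a combination:
1 = 16 − 5·3
1 = −5·51 + 16·16
1 = 16·985 − 309·51
1 = −309·7931 + 2488·985
1 = 2488·8916 − 2797·7931
1 = −2797·34679 + 10879·8916
So 8916·10879 ≡ 1 (mod 34679).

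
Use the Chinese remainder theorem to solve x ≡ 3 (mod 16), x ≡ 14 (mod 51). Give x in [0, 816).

Write x = 3 + 16·k. Then 16·k ≡ 14 − 3 ≡ 11 (mod 51).
Need 16⁻¹ mod 51. Extended Euclid on (51, 16):
51 = 3*16 + 3
16 = 5*3 + 1
3 = 3*1 + 0
Back-substitute:
1 = 16 − 5·3
1 = −5·51 + 16·16
16⁻¹ ≡ 16 (mod 51), so k ≡ 16·11 ≡ 23 (mod 51).
x = 3 + 16·23 = 371.

371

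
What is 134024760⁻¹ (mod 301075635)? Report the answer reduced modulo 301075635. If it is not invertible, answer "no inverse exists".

Compute gcd(134024760, 301075635):
301075635 = 2·134024760 + 33026115
134024760 = 4·33026115 + 1920300
33026115 = 17·1920300 + 381015
1920300 = 5·381015 + 15225
381015 = 25·15225 + 390
15225 = 39·390 + 15
390 = 26·15 + 0
gcd(134024760, 301075635) = 15 ≠ 1, so 134024760 has no multiplicative inverse modulo 301075635.

no inverse exists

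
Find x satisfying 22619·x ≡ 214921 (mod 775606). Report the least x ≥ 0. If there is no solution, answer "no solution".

First find gcd(22619, 775606):
775606 = 34·22619 + 6560
22619 = 3·6560 + 2939
6560 = 2·2939 + 682
2939 = 4·682 + 211
682 = 3·211 + 49
211 = 4·49 + 15
49 = 3·15 + 4
15 = 3·4 + 3
4 = 1·3 + 1
3 = 3·1 + 0
gcd = 1, so a unique solution mod 775606 exists.
Back-substitute for the Bézout coefficients:
1 = 4 − 3
1 = −15 + 4·4
1 = 4·49 − 13·15
1 = −13·211 + 56·49
1 = 56·682 − 181·211
1 = −181·2939 + 780·682
1 = 780·6560 − 1741·2939
1 = −1741·22619 + 6003·6560
1 = 6003·775606 − 205843·22619
So 22619·(-205843) ≡ 1 (mod 775606), giving 22619⁻¹ ≡ 569763.
x ≡ 22619⁻¹·214921 ≡ 569763·214921 ≡ 582837 (mod 775606).

582837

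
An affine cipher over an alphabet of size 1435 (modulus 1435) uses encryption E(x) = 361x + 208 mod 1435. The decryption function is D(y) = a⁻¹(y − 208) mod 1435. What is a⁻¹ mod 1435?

1276

Apply the Euclidean algorithm to 1435 and 361:
1435 = 3×361 + 352
361 = 1×352 + 9
352 = 39×9 + 1
9 = 9×1 + 0
Since gcd(361, 1435) = 1, back-substitute to write 1 as a combination:
1 = 352 − 39·9
1 = −39·361 + 40·352
1 = 40·1435 − 159·361
Hence 361⁻¹ ≡ -159 ≡ 1276 (mod 1435).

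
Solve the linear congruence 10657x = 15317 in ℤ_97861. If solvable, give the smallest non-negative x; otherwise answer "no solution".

First find gcd(10657, 97861):
97861 = 9*10657 + 1948
10657 = 5*1948 + 917
1948 = 2*917 + 114
917 = 8*114 + 5
114 = 22*5 + 4
5 = 1*4 + 1
4 = 4*1 + 0
gcd = 1, so a unique solution mod 97861 exists.
Back-substitute for the Bézout coefficients:
1 = 5 − 4
1 = −114 + 23·5
1 = 23·917 − 185·114
1 = −185·1948 + 393·917
1 = 393·10657 − 2150·1948
1 = −2150·97861 + 19743·10657
So 10657·(19743) ≡ 1 (mod 97861), giving 10657⁻¹ ≡ 19743.
x ≡ 10657⁻¹·15317 ≡ 19743·15317 ≡ 13041 (mod 97861).

13041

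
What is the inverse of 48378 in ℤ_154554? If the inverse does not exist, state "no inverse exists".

no inverse exists

Euclidean algorithm on 154554, 48378:
154554 = 3·48378 + 9420
48378 = 5·9420 + 1278
9420 = 7·1278 + 474
1278 = 2·474 + 330
474 = 1·330 + 144
330 = 2·144 + 42
144 = 3·42 + 18
42 = 2·18 + 6
18 = 3·6 + 0
Since gcd = 6 > 1, 48378 is not a unit mod 154554.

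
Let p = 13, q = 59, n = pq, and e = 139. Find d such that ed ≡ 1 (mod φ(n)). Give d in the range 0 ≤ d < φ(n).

φ(n) = (p−1)(q−1) = 12·58 = 696.
Need d with 139·d ≡ 1 (mod 696). Apply the extended Euclidean algorithm:
696 = 5×139 + 1
139 = 139×1 + 0
Back-substitute:
1 = 696 − 5·139
So 139·(-5) ≡ 1 (mod 696), hence d ≡ -5 ≡ 691 (mod 696).

691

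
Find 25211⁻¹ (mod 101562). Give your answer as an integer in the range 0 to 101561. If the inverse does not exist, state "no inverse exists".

Extended Euclidean algorithm:
101562 = 4×25211 + 718
25211 = 35×718 + 81
718 = 8×81 + 70
81 = 1×70 + 11
70 = 6×11 + 4
11 = 2×4 + 3
4 = 1×3 + 1
3 = 3×1 + 0
gcd = 1, so the inverse exists. Back-substitute:
1 = 4 − 3
1 = −11 + 3·4
1 = 3·70 − 19·11
1 = −19·81 + 22·70
1 = 22·718 − 195·81
1 = −195·25211 + 6847·718
1 = 6847·101562 − 27583·25211
Thus 25211·(-27583) ≡ 1 (mod 101562); reducing, -27583 mod 101562 = 73979.

73979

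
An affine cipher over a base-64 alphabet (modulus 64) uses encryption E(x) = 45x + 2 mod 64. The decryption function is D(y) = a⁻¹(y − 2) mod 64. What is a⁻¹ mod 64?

Apply the Euclidean algorithm to 64 and 45:
64 = 1*45 + 19
45 = 2*19 + 7
19 = 2*7 + 5
7 = 1*5 + 2
5 = 2*2 + 1
2 = 2*1 + 0
The gcd is 1. Working backward:
1 = 5 − 2·2
1 = −2·7 + 3·5
1 = 3·19 − 8·7
1 = −8·45 + 19·19
1 = 19·64 − 27·45
Hence 45⁻¹ ≡ -27 ≡ 37 (mod 64).

37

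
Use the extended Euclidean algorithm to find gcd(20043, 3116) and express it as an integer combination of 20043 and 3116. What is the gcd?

Euclidean algorithm:
20043 = 6*3116 + 1347
3116 = 2*1347 + 422
1347 = 3*422 + 81
422 = 5*81 + 17
81 = 4*17 + 13
17 = 1*13 + 4
13 = 3*4 + 1
4 = 4*1 + 0
gcd(20043, 3116) = 1.
Express as a combination:
1 = 13 − 3·4
1 = −3·17 + 4·13
1 = 4·81 − 19·17
1 = −19·422 + 99·81
1 = 99·1347 − 316·422
1 = −316·3116 + 731·1347
1 = 731·20043 − 4702·3116
So 1 = (731)·20043 + (-4702)·3116.

1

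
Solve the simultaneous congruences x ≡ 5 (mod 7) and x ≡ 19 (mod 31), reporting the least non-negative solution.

19

Write x = 5 + 7·k. Then 7·k ≡ 19 − 5 ≡ 14 (mod 31).
Need 7⁻¹ mod 31. Extended Euclid on (31, 7):
31 = 4×7 + 3
7 = 2×3 + 1
3 = 3×1 + 0
Back-substitute:
1 = 7 − 2·3
1 = −2·31 + 9·7
7⁻¹ ≡ 9 (mod 31), so k ≡ 9·14 ≡ 2 (mod 31).
x = 5 + 7·2 = 19.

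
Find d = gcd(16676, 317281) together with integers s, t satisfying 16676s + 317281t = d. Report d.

Repeated division:
317281 = 19·16676 + 437
16676 = 38·437 + 70
437 = 6·70 + 17
70 = 4·17 + 2
17 = 8·2 + 1
2 = 2·1 + 0
gcd(16676, 317281) = 1.
Express as a combination:
1 = 17 − 8·2
1 = −8·70 + 33·17
1 = 33·437 − 206·70
1 = −206·16676 + 7861·437
1 = 7861·317281 − 149565·16676
So 1 = (7861)·317281 + (-149565)·16676.

1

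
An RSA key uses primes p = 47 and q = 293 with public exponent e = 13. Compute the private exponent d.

φ(n) = (p−1)(q−1) = 46·292 = 13432.
Need d with 13·d ≡ 1 (mod 13432). Apply the extended Euclidean algorithm:
13432 = 1033*13 + 3
13 = 4*3 + 1
3 = 3*1 + 0
Back-substitute:
1 = 13 − 4·3
1 = −4·13432 + 4133·13
So 13·4133 ≡ 1 (mod 13432), hence d = 4133.

4133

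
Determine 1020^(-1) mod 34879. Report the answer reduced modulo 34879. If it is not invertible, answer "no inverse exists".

1402

gcd(34879, 1020) by repeated division:
34879 = 34×1020 + 199
1020 = 5×199 + 25
199 = 7×25 + 24
25 = 1×24 + 1
24 = 24×1 + 0
The gcd is 1. Working backward:
1 = 25 − 24
1 = −199 + 8·25
1 = 8·1020 − 41·199
1 = −41·34879 + 1402·1020
So 1020·1402 ≡ 1 (mod 34879).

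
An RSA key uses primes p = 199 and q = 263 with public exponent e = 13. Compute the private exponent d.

7981

φ(n) = (p−1)(q−1) = 198·262 = 51876.
Need d with 13·d ≡ 1 (mod 51876). Apply the extended Euclidean algorithm:
51876 = 3990*13 + 6
13 = 2*6 + 1
6 = 6*1 + 0
Back-substitute:
1 = 13 − 2·6
1 = −2·51876 + 7981·13
So 13·7981 ≡ 1 (mod 51876), hence d = 7981.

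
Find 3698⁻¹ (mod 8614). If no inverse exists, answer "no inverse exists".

no inverse exists

Euclidean algorithm on 8614, 3698:
8614 = 2·3698 + 1218
3698 = 3·1218 + 44
1218 = 27·44 + 30
44 = 1·30 + 14
30 = 2·14 + 2
14 = 7·2 + 0
The gcd is 2, not 1, hence no inverse exists.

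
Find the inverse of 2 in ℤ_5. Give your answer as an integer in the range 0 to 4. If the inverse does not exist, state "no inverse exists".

3

Extended Euclidean algorithm:
5 = 2·2 + 1
2 = 2·1 + 0
The gcd is 1. Working backward:
1 = 5 − 2·2
Thus 2·(-2) ≡ 1 (mod 5); reducing, -2 mod 5 = 3.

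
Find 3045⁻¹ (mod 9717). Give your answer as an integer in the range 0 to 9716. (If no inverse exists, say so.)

no inverse exists

Euclidean algorithm on 9717, 3045:
9717 = 3*3045 + 582
3045 = 5*582 + 135
582 = 4*135 + 42
135 = 3*42 + 9
42 = 4*9 + 6
9 = 1*6 + 3
6 = 2*3 + 0
The gcd is 3, not 1, hence no inverse exists.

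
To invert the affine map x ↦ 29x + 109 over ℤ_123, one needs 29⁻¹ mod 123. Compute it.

Run Euclid on (123, 29):
123 = 4·29 + 7
29 = 4·7 + 1
7 = 7·1 + 0
Since gcd(29, 123) = 1, back-substitute to write 1 as a combination:
1 = 29 − 4·7
1 = −4·123 + 17·29
So 29·17 ≡ 1 (mod 123).

17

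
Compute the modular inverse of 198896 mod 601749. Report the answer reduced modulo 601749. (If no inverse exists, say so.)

416504

Apply the Euclidean algorithm to 601749 and 198896:
601749 = 3×198896 + 5061
198896 = 39×5061 + 1517
5061 = 3×1517 + 510
1517 = 2×510 + 497
510 = 1×497 + 13
497 = 38×13 + 3
13 = 4×3 + 1
3 = 3×1 + 0
gcd = 1, so the inverse exists. Back-substitute:
1 = 13 − 4·3
1 = −4·497 + 153·13
1 = 153·510 − 157·497
1 = −157·1517 + 467·510
1 = 467·5061 − 1558·1517
1 = −1558·198896 + 61229·5061
1 = 61229·601749 − 185245·198896
Thus 198896·(-185245) ≡ 1 (mod 601749); reducing, -185245 mod 601749 = 416504.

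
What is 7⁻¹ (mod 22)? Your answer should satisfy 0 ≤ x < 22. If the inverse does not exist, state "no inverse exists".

Run Euclid on (22, 7):
22 = 3·7 + 1
7 = 7·1 + 0
Since gcd(7, 22) = 1, back-substitute to write 1 as a combination:
1 = 22 − 3·7
So 7·(-3) ≡ 1 (mod 22), and -3 ≡ 19 (mod 22).

19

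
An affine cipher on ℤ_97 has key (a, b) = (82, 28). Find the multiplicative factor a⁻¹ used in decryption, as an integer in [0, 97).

84

Run Euclid on (97, 82):
97 = 1×82 + 15
82 = 5×15 + 7
15 = 2×7 + 1
7 = 7×1 + 0
The gcd is 1. Working backward:
1 = 15 − 2·7
1 = −2·82 + 11·15
1 = 11·97 − 13·82
So 82·(-13) ≡ 1 (mod 97), and -13 ≡ 84 (mod 97).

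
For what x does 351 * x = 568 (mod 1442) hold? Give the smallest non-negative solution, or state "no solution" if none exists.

92

First find gcd(351, 1442):
1442 = 4*351 + 38
351 = 9*38 + 9
38 = 4*9 + 2
9 = 4*2 + 1
2 = 2*1 + 0
gcd = 1, so a unique solution mod 1442 exists.
Back-substitute for the Bézout coefficients:
1 = 9 − 4·2
1 = −4·38 + 17·9
1 = 17·351 − 157·38
1 = −157·1442 + 645·351
So 351·(645) ≡ 1 (mod 1442), giving 351⁻¹ ≡ 645.
x ≡ 351⁻¹·568 ≡ 645·568 ≡ 92 (mod 1442).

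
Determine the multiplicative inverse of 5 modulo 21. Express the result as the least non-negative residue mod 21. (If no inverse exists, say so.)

Run Euclid on (21, 5):
21 = 4*5 + 1
5 = 5*1 + 0
Since gcd(5, 21) = 1, back-substitute to write 1 as a combination:
1 = 21 − 4·5
Hence 5⁻¹ ≡ -4 ≡ 17 (mod 21).

17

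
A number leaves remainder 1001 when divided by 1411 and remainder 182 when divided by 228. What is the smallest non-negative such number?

123758

Write x = 1001 + 1411·k. Then 1411·k ≡ 182 − 1001 ≡ 93 (mod 228).
Need 1411⁻¹ mod 228. Extended Euclid on (228, 43):
228 = 5·43 + 13
43 = 3·13 + 4
13 = 3·4 + 1
4 = 4·1 + 0
Back-substitute:
1 = 13 − 3·4
1 = −3·43 + 10·13
1 = 10·228 − 53·43
1411⁻¹ ≡ 175 (mod 228), so k ≡ 175·93 ≡ 87 (mod 228).
x = 1001 + 1411·87 = 123758.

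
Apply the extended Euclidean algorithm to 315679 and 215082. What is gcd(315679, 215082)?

Repeated division:
315679 = 1×215082 + 100597
215082 = 2×100597 + 13888
100597 = 7×13888 + 3381
13888 = 4×3381 + 364
3381 = 9×364 + 105
364 = 3×105 + 49
105 = 2×49 + 7
49 = 7×7 + 0
gcd(315679, 215082) = 7.
Back-substituting:
7 = 105 − 2·49
7 = −2·364 + 7·105
7 = 7·3381 − 65·364
7 = −65·13888 + 267·3381
7 = 267·100597 − 1934·13888
7 = −1934·215082 + 4135·100597
7 = 4135·315679 − 6069·215082
So 7 = (4135)·315679 + (-6069)·215082.

7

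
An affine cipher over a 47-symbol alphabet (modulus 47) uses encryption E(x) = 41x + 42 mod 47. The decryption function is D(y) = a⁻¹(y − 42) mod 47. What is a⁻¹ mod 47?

Extended Euclidean algorithm:
47 = 1·41 + 6
41 = 6·6 + 5
6 = 1·5 + 1
5 = 5·1 + 0
The gcd is 1. Working backward:
1 = 6 − 5
1 = −41 + 7·6
1 = 7·47 − 8·41
Hence 41⁻¹ ≡ -8 ≡ 39 (mod 47).

39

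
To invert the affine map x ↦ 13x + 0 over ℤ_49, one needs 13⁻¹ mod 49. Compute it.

34

Apply the Euclidean algorithm to 49 and 13:
49 = 3·13 + 10
13 = 1·10 + 3
10 = 3·3 + 1
3 = 3·1 + 0
The gcd is 1. Working backward:
1 = 10 − 3·3
1 = −3·13 + 4·10
1 = 4·49 − 15·13
Thus 13·(-15) ≡ 1 (mod 49); reducing, -15 mod 49 = 34.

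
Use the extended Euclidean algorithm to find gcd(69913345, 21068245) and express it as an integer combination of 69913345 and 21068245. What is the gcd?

5

Repeated division:
69913345 = 3·21068245 + 6708610
21068245 = 3·6708610 + 942415
6708610 = 7·942415 + 111705
942415 = 8·111705 + 48775
111705 = 2·48775 + 14155
48775 = 3·14155 + 6310
14155 = 2·6310 + 1535
6310 = 4·1535 + 170
1535 = 9·170 + 5
170 = 34·5 + 0
gcd(69913345, 21068245) = 5.
Working backward:
5 = 1535 − 9·170
5 = −9·6310 + 37·1535
5 = 37·14155 − 83·6310
5 = −83·48775 + 286·14155
5 = 286·111705 − 655·48775
5 = −655·942415 + 5526·111705
5 = 5526·6708610 − 39337·942415
5 = −39337·21068245 + 123537·6708610
5 = 123537·69913345 − 409948·21068245
So 5 = (123537)·69913345 + (-409948)·21068245.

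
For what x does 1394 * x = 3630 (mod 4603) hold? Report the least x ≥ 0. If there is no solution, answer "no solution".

First find gcd(1394, 4603):
4603 = 3·1394 + 421
1394 = 3·421 + 131
421 = 3·131 + 28
131 = 4·28 + 19
28 = 1·19 + 9
19 = 2·9 + 1
9 = 9·1 + 0
gcd = 1, so a unique solution mod 4603 exists.
Back-substitute for the Bézout coefficients:
1 = 19 − 2·9
1 = −2·28 + 3·19
1 = 3·131 − 14·28
1 = −14·421 + 45·131
1 = 45·1394 − 149·421
1 = −149·4603 + 492·1394
So 1394·(492) ≡ 1 (mod 4603), giving 1394⁻¹ ≡ 492.
x ≡ 1394⁻¹·3630 ≡ 492·3630 ≡ 4599 (mod 4603).

4599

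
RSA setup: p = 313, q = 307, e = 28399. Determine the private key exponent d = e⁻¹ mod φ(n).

63871

φ(n) = (p−1)(q−1) = 312·306 = 95472.
Need d with 28399·d ≡ 1 (mod 95472). Apply the extended Euclidean algorithm:
95472 = 3·28399 + 10275
28399 = 2·10275 + 7849
10275 = 1·7849 + 2426
7849 = 3·2426 + 571
2426 = 4·571 + 142
571 = 4·142 + 3
142 = 47·3 + 1
3 = 3·1 + 0
Back-substitute:
1 = 142 − 47·3
1 = −47·571 + 189·142
1 = 189·2426 − 803·571
1 = −803·7849 + 2598·2426
1 = 2598·10275 − 3401·7849
1 = −3401·28399 + 9400·10275
1 = 9400·95472 − 31601·28399
So 28399·(-31601) ≡ 1 (mod 95472), hence d ≡ -31601 ≡ 63871 (mod 95472).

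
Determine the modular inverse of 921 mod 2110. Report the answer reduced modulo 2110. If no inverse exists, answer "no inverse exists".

1551

gcd(2110, 921) by repeated division:
2110 = 2·921 + 268
921 = 3·268 + 117
268 = 2·117 + 34
117 = 3·34 + 15
34 = 2·15 + 4
15 = 3·4 + 3
4 = 1·3 + 1
3 = 3·1 + 0
Since gcd(921, 2110) = 1, back-substitute to write 1 as a combination:
1 = 4 − 3
1 = −15 + 4·4
1 = 4·34 − 9·15
1 = −9·117 + 31·34
1 = 31·268 − 71·117
1 = −71·921 + 244·268
1 = 244·2110 − 559·921
Thus 921·(-559) ≡ 1 (mod 2110); reducing, -559 mod 2110 = 1551.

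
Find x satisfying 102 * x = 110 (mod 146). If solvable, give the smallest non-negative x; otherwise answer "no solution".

34

First find gcd(102, 146):
146 = 1×102 + 44
102 = 2×44 + 14
44 = 3×14 + 2
14 = 7×2 + 0
gcd = 2 and 2 | 110, so solutions exist. Divide through by 2: 51x ≡ 55 (mod 73).
Now find 51⁻¹ mod 73:
73 = 1*51 + 22
51 = 2*22 + 7
22 = 3*7 + 1
7 = 7*1 + 0
Back-substitute:
1 = 22 − 3·7
1 = −3·51 + 7·22
1 = 7·73 − 10·51
So 51·(-10) ≡ 1 (mod 73), i.e. 51⁻¹ ≡ 63.
Then x ≡ 63·55 ≡ 34 (mod 73); the smallest non-negative solution is x = 34.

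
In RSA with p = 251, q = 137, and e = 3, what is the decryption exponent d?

22667

φ(n) = (p−1)(q−1) = 250·136 = 34000.
Need d with 3·d ≡ 1 (mod 34000). Apply the extended Euclidean algorithm:
34000 = 11333×3 + 1
3 = 3×1 + 0
Back-substitute:
1 = 34000 − 11333·3
So 3·(-11333) ≡ 1 (mod 34000), hence d ≡ -11333 ≡ 22667 (mod 34000).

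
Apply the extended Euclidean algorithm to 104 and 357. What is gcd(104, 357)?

1

Repeated division:
357 = 3*104 + 45
104 = 2*45 + 14
45 = 3*14 + 3
14 = 4*3 + 2
3 = 1*2 + 1
2 = 2*1 + 0
gcd(104, 357) = 1.
Working backward:
1 = 3 − 2
1 = −14 + 5·3
1 = 5·45 − 16·14
1 = −16·104 + 37·45
1 = 37·357 − 127·104
So 1 = (37)·357 + (-127)·104.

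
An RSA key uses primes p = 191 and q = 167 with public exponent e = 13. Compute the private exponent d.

φ(n) = (p−1)(q−1) = 190·166 = 31540.
Need d with 13·d ≡ 1 (mod 31540). Apply the extended Euclidean algorithm:
31540 = 2426*13 + 2
13 = 6*2 + 1
2 = 2*1 + 0
Back-substitute:
1 = 13 − 6·2
1 = −6·31540 + 14557·13
So 13·14557 ≡ 1 (mod 31540), hence d = 14557.

14557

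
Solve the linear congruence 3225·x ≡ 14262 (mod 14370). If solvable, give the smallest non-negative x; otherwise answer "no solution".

gcd(3225, 14370):
14370 = 4·3225 + 1470
3225 = 2·1470 + 285
1470 = 5·285 + 45
285 = 6·45 + 15
45 = 3·15 + 0
gcd = 15, but 15 ∤ 14262, so the congruence has no solution.

no solution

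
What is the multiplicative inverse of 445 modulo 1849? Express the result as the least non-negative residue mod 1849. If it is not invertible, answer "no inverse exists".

Apply the Euclidean algorithm to 1849 and 445:
1849 = 4×445 + 69
445 = 6×69 + 31
69 = 2×31 + 7
31 = 4×7 + 3
7 = 2×3 + 1
3 = 3×1 + 0
The gcd is 1. Working backward:
1 = 7 − 2·3
1 = −2·31 + 9·7
1 = 9·69 − 20·31
1 = −20·445 + 129·69
1 = 129·1849 − 536·445
Thus 445·(-536) ≡ 1 (mod 1849); reducing, -536 mod 1849 = 1313.

1313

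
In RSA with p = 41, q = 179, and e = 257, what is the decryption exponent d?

φ(n) = (p−1)(q−1) = 40·178 = 7120.
Need d with 257·d ≡ 1 (mod 7120). Apply the extended Euclidean algorithm:
7120 = 27×257 + 181
257 = 1×181 + 76
181 = 2×76 + 29
76 = 2×29 + 18
29 = 1×18 + 11
18 = 1×11 + 7
11 = 1×7 + 4
7 = 1×4 + 3
4 = 1×3 + 1
3 = 3×1 + 0
Back-substitute:
1 = 4 − 3
1 = −7 + 2·4
1 = 2·11 − 3·7
1 = −3·18 + 5·11
1 = 5·29 − 8·18
1 = −8·76 + 21·29
1 = 21·181 − 50·76
1 = −50·257 + 71·181
1 = 71·7120 − 1967·257
So 257·(-1967) ≡ 1 (mod 7120), hence d ≡ -1967 ≡ 5153 (mod 7120).

5153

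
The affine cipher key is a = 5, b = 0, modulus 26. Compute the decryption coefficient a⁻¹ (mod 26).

21

Run Euclid on (26, 5):
26 = 5·5 + 1
5 = 5·1 + 0
Since gcd(5, 26) = 1, back-substitute to write 1 as a combination:
1 = 26 − 5·5
So 5·(-5) ≡ 1 (mod 26), and -5 ≡ 21 (mod 26).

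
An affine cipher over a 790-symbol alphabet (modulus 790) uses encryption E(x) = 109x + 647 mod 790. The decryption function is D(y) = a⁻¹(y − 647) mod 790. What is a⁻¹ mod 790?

29

Run Euclid on (790, 109):
790 = 7×109 + 27
109 = 4×27 + 1
27 = 27×1 + 0
The gcd is 1. Working backward:
1 = 109 − 4·27
1 = −4·790 + 29·109
So 109·29 ≡ 1 (mod 790).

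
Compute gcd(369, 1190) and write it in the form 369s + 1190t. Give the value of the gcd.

Euclidean algorithm:
1190 = 3*369 + 83
369 = 4*83 + 37
83 = 2*37 + 9
37 = 4*9 + 1
9 = 9*1 + 0
gcd(369, 1190) = 1.
Working backward:
1 = 37 − 4·9
1 = −4·83 + 9·37
1 = 9·369 − 40·83
1 = −40·1190 + 129·369
So 1 = (-40)·1190 + (129)·369.

1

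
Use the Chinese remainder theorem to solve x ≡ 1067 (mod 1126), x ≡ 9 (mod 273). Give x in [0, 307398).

2193

Write x = 1067 + 1126·k. Then 1126·k ≡ 9 − 1067 ≡ 34 (mod 273).
Need 1126⁻¹ mod 273. Extended Euclid on (273, 34):
273 = 8·34 + 1
34 = 34·1 + 0
Back-substitute:
1 = 273 − 8·34
1126⁻¹ ≡ 265 (mod 273), so k ≡ 265·34 ≡ 1 (mod 273).
x = 1067 + 1126·1 = 2193.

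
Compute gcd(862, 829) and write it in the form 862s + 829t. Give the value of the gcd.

Repeated division:
862 = 1*829 + 33
829 = 25*33 + 4
33 = 8*4 + 1
4 = 4*1 + 0
gcd(862, 829) = 1.
Express as a combination:
1 = 33 − 8·4
1 = −8·829 + 201·33
1 = 201·862 − 209·829
So 1 = (201)·862 + (-209)·829.

1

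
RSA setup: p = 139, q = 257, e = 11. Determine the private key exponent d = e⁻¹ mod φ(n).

9635

φ(n) = (p−1)(q−1) = 138·256 = 35328.
Need d with 11·d ≡ 1 (mod 35328). Apply the extended Euclidean algorithm:
35328 = 3211*11 + 7
11 = 1*7 + 4
7 = 1*4 + 3
4 = 1*3 + 1
3 = 3*1 + 0
Back-substitute:
1 = 4 − 3
1 = −7 + 2·4
1 = 2·11 − 3·7
1 = −3·35328 + 9635·11
So 11·9635 ≡ 1 (mod 35328), hence d = 9635.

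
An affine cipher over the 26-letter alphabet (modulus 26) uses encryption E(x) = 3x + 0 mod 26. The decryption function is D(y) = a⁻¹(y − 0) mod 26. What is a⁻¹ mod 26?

9

Extended Euclidean algorithm:
26 = 8×3 + 2
3 = 1×2 + 1
2 = 2×1 + 0
The gcd is 1. Working backward:
1 = 3 − 2
1 = −26 + 9·3
So 3·9 ≡ 1 (mod 26).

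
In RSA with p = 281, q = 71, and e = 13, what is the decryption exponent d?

15077

φ(n) = (p−1)(q−1) = 280·70 = 19600.
Need d with 13·d ≡ 1 (mod 19600). Apply the extended Euclidean algorithm:
19600 = 1507·13 + 9
13 = 1·9 + 4
9 = 2·4 + 1
4 = 4·1 + 0
Back-substitute:
1 = 9 − 2·4
1 = −2·13 + 3·9
1 = 3·19600 − 4523·13
So 13·(-4523) ≡ 1 (mod 19600), hence d ≡ -4523 ≡ 15077 (mod 19600).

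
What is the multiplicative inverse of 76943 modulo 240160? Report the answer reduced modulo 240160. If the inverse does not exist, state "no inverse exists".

232207

gcd(240160, 76943) by repeated division:
240160 = 3×76943 + 9331
76943 = 8×9331 + 2295
9331 = 4×2295 + 151
2295 = 15×151 + 30
151 = 5×30 + 1
30 = 30×1 + 0
Since gcd(76943, 240160) = 1, back-substitute to write 1 as a combination:
1 = 151 − 5·30
1 = −5·2295 + 76·151
1 = 76·9331 − 309·2295
1 = −309·76943 + 2548·9331
1 = 2548·240160 − 7953·76943
Hence 76943⁻¹ ≡ -7953 ≡ 232207 (mod 240160).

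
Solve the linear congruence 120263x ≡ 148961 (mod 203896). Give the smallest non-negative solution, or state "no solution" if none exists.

gcd(120263, 203896):
203896 = 1×120263 + 83633
120263 = 1×83633 + 36630
83633 = 2×36630 + 10373
36630 = 3×10373 + 5511
10373 = 1×5511 + 4862
5511 = 1×4862 + 649
4862 = 7×649 + 319
649 = 2×319 + 11
319 = 29×11 + 0
gcd = 11, but 11 ∤ 148961, so the congruence has no solution.

no solution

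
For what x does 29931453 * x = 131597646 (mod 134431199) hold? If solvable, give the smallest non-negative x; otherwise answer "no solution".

First find gcd(29931453, 134431199):
134431199 = 4*29931453 + 14705387
29931453 = 2*14705387 + 520679
14705387 = 28*520679 + 126375
520679 = 4*126375 + 15179
126375 = 8*15179 + 4943
15179 = 3*4943 + 350
4943 = 14*350 + 43
350 = 8*43 + 6
43 = 7*6 + 1
6 = 6*1 + 0
gcd = 1, so a unique solution mod 134431199 exists.
Back-substitute for the Bézout coefficients:
1 = 43 − 7·6
1 = −7·350 + 57·43
1 = 57·4943 − 805·350
1 = −805·15179 + 2472·4943
1 = 2472·126375 − 20581·15179
1 = −20581·520679 + 84796·126375
1 = 84796·14705387 − 2394869·520679
1 = −2394869·29931453 + 4874534·14705387
1 = 4874534·134431199 − 21893005·29931453
So 29931453·(-21893005) ≡ 1 (mod 134431199), giving 29931453⁻¹ ≡ 112538194.
x ≡ 29931453⁻¹·131597646 ≡ 112538194·131597646 ≡ 100043827 (mod 134431199).

100043827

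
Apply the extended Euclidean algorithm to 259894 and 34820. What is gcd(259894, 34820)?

Repeated division:
259894 = 7×34820 + 16154
34820 = 2×16154 + 2512
16154 = 6×2512 + 1082
2512 = 2×1082 + 348
1082 = 3×348 + 38
348 = 9×38 + 6
38 = 6×6 + 2
6 = 3×2 + 0
gcd(259894, 34820) = 2.
Express as a combination:
2 = 38 − 6·6
2 = −6·348 + 55·38
2 = 55·1082 − 171·348
2 = −171·2512 + 397·1082
2 = 397·16154 − 2553·2512
2 = −2553·34820 + 5503·16154
2 = 5503·259894 − 41074·34820
So 2 = (5503)·259894 + (-41074)·34820.

2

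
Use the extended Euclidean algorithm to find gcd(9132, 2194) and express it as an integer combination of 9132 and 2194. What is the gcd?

2

Apply Euclid's algorithm to 9132 and 2194:
9132 = 4*2194 + 356
2194 = 6*356 + 58
356 = 6*58 + 8
58 = 7*8 + 2
8 = 4*2 + 0
gcd(9132, 2194) = 2.
Express as a combination:
2 = 58 − 7·8
2 = −7·356 + 43·58
2 = 43·2194 − 265·356
2 = −265·9132 + 1103·2194
So 2 = (-265)·9132 + (1103)·2194.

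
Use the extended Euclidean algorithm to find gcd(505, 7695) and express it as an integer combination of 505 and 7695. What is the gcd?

Repeated division:
7695 = 15*505 + 120
505 = 4*120 + 25
120 = 4*25 + 20
25 = 1*20 + 5
20 = 4*5 + 0
gcd(505, 7695) = 5.
Express as a combination:
5 = 25 − 20
5 = −120 + 5·25
5 = 5·505 − 21·120
5 = −21·7695 + 320·505
So 5 = (-21)·7695 + (320)·505.

5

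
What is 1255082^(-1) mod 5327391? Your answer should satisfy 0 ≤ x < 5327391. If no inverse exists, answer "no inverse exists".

5188994

Run Euclid on (5327391, 1255082):
5327391 = 4*1255082 + 307063
1255082 = 4*307063 + 26830
307063 = 11*26830 + 11933
26830 = 2*11933 + 2964
11933 = 4*2964 + 77
2964 = 38*77 + 38
77 = 2*38 + 1
38 = 38*1 + 0
The gcd is 1. Working backward:
1 = 77 − 2·38
1 = −2·2964 + 77·77
1 = 77·11933 − 310·2964
1 = −310·26830 + 697·11933
1 = 697·307063 − 7977·26830
1 = −7977·1255082 + 32605·307063
1 = 32605·5327391 − 138397·1255082
Thus 1255082·(-138397) ≡ 1 (mod 5327391); reducing, -138397 mod 5327391 = 5188994.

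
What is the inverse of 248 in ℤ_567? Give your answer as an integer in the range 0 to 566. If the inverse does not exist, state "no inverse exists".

551

Apply the Euclidean algorithm to 567 and 248:
567 = 2·248 + 71
248 = 3·71 + 35
71 = 2·35 + 1
35 = 35·1 + 0
Since gcd(248, 567) = 1, back-substitute to write 1 as a combination:
1 = 71 − 2·35
1 = −2·248 + 7·71
1 = 7·567 − 16·248
Thus 248·(-16) ≡ 1 (mod 567); reducing, -16 mod 567 = 551.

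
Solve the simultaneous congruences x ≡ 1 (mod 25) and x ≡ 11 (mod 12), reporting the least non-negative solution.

251

Write x = 1 + 25·k. Then 25·k ≡ 11 − 1 ≡ 10 (mod 12).
Need 25⁻¹ mod 12. Extended Euclid on (12, 1):
12 = 12*1 + 0
25⁻¹ ≡ 1 (mod 12), so k ≡ 1·10 ≡ 10 (mod 12).
x = 1 + 25·10 = 251.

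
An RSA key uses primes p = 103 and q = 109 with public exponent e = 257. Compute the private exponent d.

10073

φ(n) = (p−1)(q−1) = 102·108 = 11016.
Need d with 257·d ≡ 1 (mod 11016). Apply the extended Euclidean algorithm:
11016 = 42×257 + 222
257 = 1×222 + 35
222 = 6×35 + 12
35 = 2×12 + 11
12 = 1×11 + 1
11 = 11×1 + 0
Back-substitute:
1 = 12 − 11
1 = −35 + 3·12
1 = 3·222 − 19·35
1 = −19·257 + 22·222
1 = 22·11016 − 943·257
So 257·(-943) ≡ 1 (mod 11016), hence d ≡ -943 ≡ 10073 (mod 11016).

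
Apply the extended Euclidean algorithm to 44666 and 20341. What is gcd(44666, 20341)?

Repeated division:
44666 = 2×20341 + 3984
20341 = 5×3984 + 421
3984 = 9×421 + 195
421 = 2×195 + 31
195 = 6×31 + 9
31 = 3×9 + 4
9 = 2×4 + 1
4 = 4×1 + 0
gcd(44666, 20341) = 1.
Working backward:
1 = 9 − 2·4
1 = −2·31 + 7·9
1 = 7·195 − 44·31
1 = −44·421 + 95·195
1 = 95·3984 − 899·421
1 = −899·20341 + 4590·3984
1 = 4590·44666 − 10079·20341
So 1 = (4590)·44666 + (-10079)·20341.

1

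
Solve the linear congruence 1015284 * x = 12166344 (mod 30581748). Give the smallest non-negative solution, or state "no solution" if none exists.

911304

First find gcd(1015284, 30581748):
30581748 = 30·1015284 + 123228
1015284 = 8·123228 + 29460
123228 = 4·29460 + 5388
29460 = 5·5388 + 2520
5388 = 2·2520 + 348
2520 = 7·348 + 84
348 = 4·84 + 12
84 = 7·12 + 0
gcd = 12 and 12 | 12166344, so solutions exist. Divide through by 12: 84607x ≡ 1013862 (mod 2548479).
Now find 84607⁻¹ mod 2548479:
2548479 = 30·84607 + 10269
84607 = 8·10269 + 2455
10269 = 4·2455 + 449
2455 = 5·449 + 210
449 = 2·210 + 29
210 = 7·29 + 7
29 = 4·7 + 1
7 = 7·1 + 0
Back-substitute:
1 = 29 − 4·7
1 = −4·210 + 29·29
1 = 29·449 − 62·210
1 = −62·2455 + 339·449
1 = 339·10269 − 1418·2455
1 = −1418·84607 + 11683·10269
1 = 11683·2548479 − 351908·84607
So 84607·(-351908) ≡ 1 (mod 2548479), i.e. 84607⁻¹ ≡ 2196571.
Then x ≡ 2196571·1013862 ≡ 911304 (mod 2548479); the smallest non-negative solution is x = 911304.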